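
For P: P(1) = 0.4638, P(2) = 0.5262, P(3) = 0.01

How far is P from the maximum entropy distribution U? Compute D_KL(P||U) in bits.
0.5170 bits

U(i) = 1/3 for all i

D_KL(P||U) = Σ P(x) log₂(P(x) / (1/3))
           = Σ P(x) log₂(P(x)) + log₂(3)
           = log₂(3) - H(P)

H(P) = -Σ P(x) log₂(P(x)):
  -P(1)·log₂(P(1)) = -(0.4638)·log₂(0.4638) = 0.51409
  -P(2)·log₂(P(2)) = -(0.5262)·log₂(0.5262) = 0.48743
  -P(3)·log₂(P(3)) = -(0.01)·log₂(0.01) = 0.06644
H(P) = 0.51409 + 0.48743 + 0.06644 = 1.06796 bits

log₂(3) = 1.58496 bits

D_KL(P||U) = 1.58496 - 1.06796 = 0.51700 ≈ 0.5170 bits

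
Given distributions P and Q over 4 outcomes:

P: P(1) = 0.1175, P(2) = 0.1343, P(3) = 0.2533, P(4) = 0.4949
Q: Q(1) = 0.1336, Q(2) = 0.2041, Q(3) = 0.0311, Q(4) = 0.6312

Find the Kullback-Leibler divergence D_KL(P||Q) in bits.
0.4899 bits

D_KL(P||Q) = Σ P(x) log₂(P(x)/Q(x))

Computing term by term:
  P(1)·log₂(P(1)/Q(1)) = 0.1175·log₂(0.1175/0.1336) = -0.02177
  P(2)·log₂(P(2)/Q(2)) = 0.1343·log₂(0.1343/0.2041) = -0.08109
  P(3)·log₂(P(3)/Q(3)) = 0.2533·log₂(0.2533/0.0311) = 0.76645
  P(4)·log₂(P(4)/Q(4)) = 0.4949·log₂(0.4949/0.6312) = -0.17369

D_KL(P||Q) = -0.02177 - 0.08109 + 0.76645 - 0.17369 = 0.48990 ≈ 0.4899 bits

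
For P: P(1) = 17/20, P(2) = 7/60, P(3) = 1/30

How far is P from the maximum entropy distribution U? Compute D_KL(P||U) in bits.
0.8605 bits

U(i) = 1/3 for all i

D_KL(P||U) = Σ P(x) log₂(P(x) / (1/3))
           = Σ P(x) log₂(P(x)) + log₂(3)
           = log₂(3) - H(P)

H(P) = -Σ P(x) log₂(P(x)):
  -P(1)·log₂(P(1)) = -(17/20)·log₂(17/20) = 0.19930
  -P(2)·log₂(P(2)) = -(7/60)·log₂(7/60) = 0.36161
  -P(3)·log₂(P(3)) = -(1/30)·log₂(1/30) = 0.16356
H(P) = 0.19930 + 0.36161 + 0.16356 = 0.72447 bits

log₂(3) = 1.58496 bits

D_KL(P||U) = 1.58496 - 0.72447 = 0.86049 ≈ 0.8605 bits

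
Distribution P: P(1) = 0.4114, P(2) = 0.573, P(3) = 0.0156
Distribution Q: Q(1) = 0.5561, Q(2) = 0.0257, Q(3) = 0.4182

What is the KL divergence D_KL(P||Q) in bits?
2.3134 bits

D_KL(P||Q) = Σ P(x) log₂(P(x)/Q(x))

Computing term by term:
  P(1)·log₂(P(1)/Q(1)) = 0.4114·log₂(0.4114/0.5561) = -0.17888
  P(2)·log₂(P(2)/Q(2)) = 0.573·log₂(0.573/0.0257) = 2.56629
  P(3)·log₂(P(3)/Q(3)) = 0.0156·log₂(0.0156/0.4182) = -0.07402

D_KL(P||Q) = -0.17888 + 2.56629 - 0.07402 = 2.31339 ≈ 2.3134 bits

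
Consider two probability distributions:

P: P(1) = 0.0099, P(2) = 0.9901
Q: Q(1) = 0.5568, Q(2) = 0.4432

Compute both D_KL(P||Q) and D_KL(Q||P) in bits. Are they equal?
D_KL(P||Q) = 1.0906 bits, D_KL(Q||P) = 2.7231 bits. No, they are not equal.

D_KL(P||Q) = Σ P(x) log₂(P(x)/Q(x))

Computing term by term:
  P(1)·log₂(P(1)/Q(1)) = 0.0099·log₂(0.0099/0.5568) = -0.05755
  P(2)·log₂(P(2)/Q(2)) = 0.9901·log₂(0.9901/0.4432) = 1.14814

D_KL(P||Q) = -0.05755 + 1.14814 = 1.09059 ≈ 1.0906 bits

D_KL(Q||P) = Σ Q(x) log₂(Q(x)/P(x))

Computing term by term:
  Q(1)·log₂(Q(1)/P(1)) = 0.5568·log₂(0.5568/0.0099) = 3.23701
  Q(2)·log₂(Q(2)/P(2)) = 0.4432·log₂(0.4432/0.9901) = -0.51394

D_KL(Q||P) = 3.23701 - 0.51394 = 2.72307 ≈ 2.7231 bits

These are NOT equal (difference: 1.6325 bits). KL divergence is asymmetric: D_KL(P||Q) ≠ D_KL(Q||P) in general.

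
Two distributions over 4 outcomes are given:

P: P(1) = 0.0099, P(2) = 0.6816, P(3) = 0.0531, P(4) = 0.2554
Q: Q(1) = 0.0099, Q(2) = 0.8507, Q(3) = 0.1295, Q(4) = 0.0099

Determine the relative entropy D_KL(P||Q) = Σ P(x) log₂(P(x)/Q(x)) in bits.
0.9114 bits

D_KL(P||Q) = Σ P(x) log₂(P(x)/Q(x))

Computing term by term:
  P(1)·log₂(P(1)/Q(1)) = 0.0099·log₂(0.0099/0.0099) = 0.00000
  P(2)·log₂(P(2)/Q(2)) = 0.6816·log₂(0.6816/0.8507) = -0.21792
  P(3)·log₂(P(3)/Q(3)) = 0.0531·log₂(0.0531/0.1295) = -0.06830
  P(4)·log₂(P(4)/Q(4)) = 0.2554·log₂(0.2554/0.0099) = 1.19762

D_KL(P||Q) = 0.00000 - 0.21792 - 0.06830 + 1.19762 = 0.91140 ≈ 0.9114 bits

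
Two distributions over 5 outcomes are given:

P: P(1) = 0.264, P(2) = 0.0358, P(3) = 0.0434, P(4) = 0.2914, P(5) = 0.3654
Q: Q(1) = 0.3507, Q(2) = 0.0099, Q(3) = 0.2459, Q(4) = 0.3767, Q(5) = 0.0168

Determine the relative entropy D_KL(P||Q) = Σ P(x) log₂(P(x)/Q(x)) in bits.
1.3651 bits

D_KL(P||Q) = Σ P(x) log₂(P(x)/Q(x))

Computing term by term:
  P(1)·log₂(P(1)/Q(1)) = 0.264·log₂(0.264/0.3507) = -0.10816
  P(2)·log₂(P(2)/Q(2)) = 0.0358·log₂(0.0358/0.0099) = 0.06639
  P(3)·log₂(P(3)/Q(3)) = 0.0434·log₂(0.0434/0.2459) = -0.10860
  P(4)·log₂(P(4)/Q(4)) = 0.2914·log₂(0.2914/0.3767) = -0.10794
  P(5)·log₂(P(5)/Q(5)) = 0.3654·log₂(0.3654/0.0168) = 1.62345

D_KL(P||Q) = -0.10816 + 0.06639 - 0.10860 - 0.10794 + 1.62345 = 1.36514 ≈ 1.3651 bits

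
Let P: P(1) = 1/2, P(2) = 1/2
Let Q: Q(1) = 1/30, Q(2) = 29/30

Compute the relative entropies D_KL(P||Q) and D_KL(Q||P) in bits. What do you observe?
D_KL(P||Q) = 1.4779 bits, D_KL(Q||P) = 0.7892 bits. The two directions give different values (D_KL(P||Q) exceeds D_KL(Q||P) by 0.6887 bits): KL divergence is asymmetric.

D_KL(P||Q) = Σ P(x) log₂(P(x)/Q(x))

Computing term by term:
  P(1)·log₂(P(1)/Q(1)) = (1/2)·log₂((1/2)/(1/30)) = 1.95345
  P(2)·log₂(P(2)/Q(2)) = (1/2)·log₂((1/2)/(29/30)) = -0.47555

D_KL(P||Q) = 1.95345 - 0.47555 = 1.47790 ≈ 1.4779 bits

D_KL(Q||P) = Σ Q(x) log₂(Q(x)/P(x))

Computing term by term:
  Q(1)·log₂(Q(1)/P(1)) = (1/30)·log₂((1/30)/(1/2)) = -0.13023
  Q(2)·log₂(Q(2)/P(2)) = (29/30)·log₂((29/30)/(1/2)) = 0.91939

D_KL(Q||P) = -0.13023 + 0.91939 = 0.78916 ≈ 0.7892 bits

These are NOT equal (difference: 0.6887 bits). KL divergence is asymmetric: D_KL(P||Q) ≠ D_KL(Q||P) in general.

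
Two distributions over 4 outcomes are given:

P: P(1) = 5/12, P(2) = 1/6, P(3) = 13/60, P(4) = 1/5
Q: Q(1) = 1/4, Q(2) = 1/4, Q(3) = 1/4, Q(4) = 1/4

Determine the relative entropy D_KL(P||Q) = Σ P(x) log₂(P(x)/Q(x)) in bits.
0.1005 bits

D_KL(P||Q) = Σ P(x) log₂(P(x)/Q(x))

Computing term by term:
  P(1)·log₂(P(1)/Q(1)) = (5/12)·log₂((5/12)/(1/4)) = 0.30707
  P(2)·log₂(P(2)/Q(2)) = (1/6)·log₂((1/6)/(1/4)) = -0.09749
  P(3)·log₂(P(3)/Q(3)) = (13/60)·log₂((13/60)/(1/4)) = -0.04473
  P(4)·log₂(P(4)/Q(4)) = (1/5)·log₂((1/5)/(1/4)) = -0.06439

D_KL(P||Q) = 0.30707 - 0.09749 - 0.04473 - 0.06439 = 0.10046 ≈ 0.1005 bits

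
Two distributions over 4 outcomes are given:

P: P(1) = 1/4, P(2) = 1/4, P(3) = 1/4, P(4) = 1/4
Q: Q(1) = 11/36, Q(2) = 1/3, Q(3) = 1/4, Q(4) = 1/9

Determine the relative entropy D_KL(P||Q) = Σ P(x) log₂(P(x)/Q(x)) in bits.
0.1163 bits

D_KL(P||Q) = Σ P(x) log₂(P(x)/Q(x))

Computing term by term:
  P(1)·log₂(P(1)/Q(1)) = (1/4)·log₂((1/4)/(11/36)) = -0.07238
  P(2)·log₂(P(2)/Q(2)) = (1/4)·log₂((1/4)/(1/3)) = -0.10376
  P(3)·log₂(P(3)/Q(3)) = (1/4)·log₂((1/4)/(1/4)) = 0.00000
  P(4)·log₂(P(4)/Q(4)) = (1/4)·log₂((1/4)/(1/9)) = 0.29248

D_KL(P||Q) = -0.07238 - 0.10376 + 0.00000 + 0.29248 = 0.11634 ≈ 0.1163 bits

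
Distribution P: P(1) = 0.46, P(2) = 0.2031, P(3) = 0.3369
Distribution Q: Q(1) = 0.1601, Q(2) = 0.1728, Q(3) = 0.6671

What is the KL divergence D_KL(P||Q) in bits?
0.4157 bits

D_KL(P||Q) = Σ P(x) log₂(P(x)/Q(x))

Computing term by term:
  P(1)·log₂(P(1)/Q(1)) = 0.46·log₂(0.46/0.1601) = 0.70042
  P(2)·log₂(P(2)/Q(2)) = 0.2031·log₂(0.2031/0.1728) = 0.04734
  P(3)·log₂(P(3)/Q(3)) = 0.3369·log₂(0.3369/0.6671) = -0.33204

D_KL(P||Q) = 0.70042 + 0.04734 - 0.33204 = 0.41572 ≈ 0.4157 bits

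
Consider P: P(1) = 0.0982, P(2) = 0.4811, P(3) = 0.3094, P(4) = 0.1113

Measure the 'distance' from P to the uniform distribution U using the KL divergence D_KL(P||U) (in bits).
0.2872 bits

U(i) = 1/4 for all i

D_KL(P||U) = Σ P(x) log₂(P(x) / (1/4))
           = Σ P(x) log₂(P(x)) + log₂(4)
           = log₂(4) - H(P)

H(P) = -Σ P(x) log₂(P(x)):
  -P(1)·log₂(P(1)) = -(0.0982)·log₂(0.0982) = 0.32879
  -P(2)·log₂(P(2)) = -(0.4811)·log₂(0.4811) = 0.50784
  -P(3)·log₂(P(3)) = -(0.3094)·log₂(0.3094) = 0.52365
  -P(4)·log₂(P(4)) = -(0.1113)·log₂(0.1113) = 0.35254
H(P) = 0.32879 + 0.50784 + 0.52365 + 0.35254 = 1.71282 bits

log₂(4) = 2.00000 bits

D_KL(P||U) = 2.00000 - 1.71282 = 0.28718 ≈ 0.2872 bits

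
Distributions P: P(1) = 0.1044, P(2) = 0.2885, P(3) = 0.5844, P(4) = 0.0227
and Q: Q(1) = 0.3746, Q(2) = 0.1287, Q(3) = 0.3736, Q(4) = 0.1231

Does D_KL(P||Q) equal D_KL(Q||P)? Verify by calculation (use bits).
D_KL(P||Q) = 0.4654 bits, D_KL(Q||P) = 0.5997 bits. No — D_KL(P||Q) ≠ D_KL(Q||P) for this pair.

D_KL(P||Q) = Σ P(x) log₂(P(x)/Q(x))

Computing term by term:
  P(1)·log₂(P(1)/Q(1)) = 0.1044·log₂(0.1044/0.3746) = -0.19243
  P(2)·log₂(P(2)/Q(2)) = 0.2885·log₂(0.2885/0.1287) = 0.33598
  P(3)·log₂(P(3)/Q(3)) = 0.5844·log₂(0.5844/0.3736) = 0.37721
  P(4)·log₂(P(4)/Q(4)) = 0.0227·log₂(0.0227/0.1231) = -0.05537

D_KL(P||Q) = -0.19243 + 0.33598 + 0.37721 - 0.05537 = 0.46539 ≈ 0.4654 bits

D_KL(Q||P) = Σ Q(x) log₂(Q(x)/P(x))

Computing term by term:
  Q(1)·log₂(Q(1)/P(1)) = 0.3746·log₂(0.3746/0.1044) = 0.69047
  Q(2)·log₂(Q(2)/P(2)) = 0.1287·log₂(0.1287/0.2885) = -0.14988
  Q(3)·log₂(Q(3)/P(3)) = 0.3736·log₂(0.3736/0.5844) = -0.24114
  Q(4)·log₂(Q(4)/P(4)) = 0.1231·log₂(0.1231/0.0227) = 0.30025

D_KL(Q||P) = 0.69047 - 0.14988 - 0.24114 + 0.30025 = 0.59970 ≈ 0.5997 bits

These are NOT equal (difference: 0.1343 bits). KL divergence is asymmetric: D_KL(P||Q) ≠ D_KL(Q||P) in general.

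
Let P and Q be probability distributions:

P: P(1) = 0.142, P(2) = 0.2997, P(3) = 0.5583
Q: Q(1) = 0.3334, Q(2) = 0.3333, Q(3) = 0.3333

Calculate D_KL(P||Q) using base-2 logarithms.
0.1947 bits

D_KL(P||Q) = Σ P(x) log₂(P(x)/Q(x))

Computing term by term:
  P(1)·log₂(P(1)/Q(1)) = 0.142·log₂(0.142/0.3334) = -0.17485
  P(2)·log₂(P(2)/Q(2)) = 0.2997·log₂(0.2997/0.3333) = -0.04594
  P(3)·log₂(P(3)/Q(3)) = 0.5583·log₂(0.5583/0.3333) = 0.41550

D_KL(P||Q) = -0.17485 - 0.04594 + 0.41550 = 0.19471 ≈ 0.1947 bits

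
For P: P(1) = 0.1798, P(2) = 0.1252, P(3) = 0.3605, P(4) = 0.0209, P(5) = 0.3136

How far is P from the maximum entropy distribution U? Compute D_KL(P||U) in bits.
0.3296 bits

U(i) = 1/5 for all i

D_KL(P||U) = Σ P(x) log₂(P(x) / (1/5))
           = Σ P(x) log₂(P(x)) + log₂(5)
           = log₂(5) - H(P)

H(P) = -Σ P(x) log₂(P(x)):
  -P(1)·log₂(P(1)) = -(0.1798)·log₂(0.1798) = 0.44510
  -P(2)·log₂(P(2)) = -(0.1252)·log₂(0.1252) = 0.37531
  -P(3)·log₂(P(3)) = -(0.3605)·log₂(0.3605) = 0.53063
  -P(4)·log₂(P(4)) = -(0.0209)·log₂(0.0209) = 0.11663
  -P(5)·log₂(P(5)) = -(0.3136)·log₂(0.3136) = 0.52465
H(P) = 0.44510 + 0.37531 + 0.53063 + 0.11663 + 0.52465 = 1.99232 bits

log₂(5) = 2.32193 bits

D_KL(P||U) = 2.32193 - 1.99232 = 0.32961 ≈ 0.3296 bits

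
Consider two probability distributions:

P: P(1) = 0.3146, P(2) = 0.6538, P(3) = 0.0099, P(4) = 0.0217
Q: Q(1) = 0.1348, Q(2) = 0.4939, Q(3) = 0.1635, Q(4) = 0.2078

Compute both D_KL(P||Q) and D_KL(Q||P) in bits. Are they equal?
D_KL(P||Q) = 0.5384 bits, D_KL(Q||P) = 0.9741 bits. No, they are not equal.

D_KL(P||Q) = Σ P(x) log₂(P(x)/Q(x))

Computing term by term:
  P(1)·log₂(P(1)/Q(1)) = 0.3146·log₂(0.3146/0.1348) = 0.38466
  P(2)·log₂(P(2)/Q(2)) = 0.6538·log₂(0.6538/0.4939) = 0.26455
  P(3)·log₂(P(3)/Q(3)) = 0.0099·log₂(0.0099/0.1635) = -0.04005
  P(4)·log₂(P(4)/Q(4)) = 0.0217·log₂(0.0217/0.2078) = -0.07073

D_KL(P||Q) = 0.38466 + 0.26455 - 0.04005 - 0.07073 = 0.53843 ≈ 0.5384 bits

D_KL(Q||P) = Σ Q(x) log₂(Q(x)/P(x))

Computing term by term:
  Q(1)·log₂(Q(1)/P(1)) = 0.1348·log₂(0.1348/0.3146) = -0.16482
  Q(2)·log₂(Q(2)/P(2)) = 0.4939·log₂(0.4939/0.6538) = -0.19985
  Q(3)·log₂(Q(3)/P(3)) = 0.1635·log₂(0.1635/0.0099) = 0.66147
  Q(4)·log₂(Q(4)/P(4)) = 0.2078·log₂(0.2078/0.0217) = 0.67731

D_KL(Q||P) = -0.16482 - 0.19985 + 0.66147 + 0.67731 = 0.97411 ≈ 0.9741 bits

These are NOT equal (difference: 0.4357 bits). KL divergence is asymmetric: D_KL(P||Q) ≠ D_KL(Q||P) in general.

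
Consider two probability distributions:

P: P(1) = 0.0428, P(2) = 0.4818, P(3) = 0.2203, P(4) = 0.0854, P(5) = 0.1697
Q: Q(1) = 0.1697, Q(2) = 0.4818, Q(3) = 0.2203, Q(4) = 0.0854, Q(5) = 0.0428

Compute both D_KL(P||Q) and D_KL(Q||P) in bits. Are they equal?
D_KL(P||Q) = 0.2522 bits, D_KL(Q||P) = 0.2522 bits. Yes, in this case they are equal (although KL divergence is not symmetric in general).

D_KL(P||Q) = Σ P(x) log₂(P(x)/Q(x))

Computing term by term:
  P(1)·log₂(P(1)/Q(1)) = 0.0428·log₂(0.0428/0.1697) = -0.08506
  P(2)·log₂(P(2)/Q(2)) = 0.4818·log₂(0.4818/0.4818) = 0.00000
  P(3)·log₂(P(3)/Q(3)) = 0.2203·log₂(0.2203/0.2203) = 0.00000
  P(4)·log₂(P(4)/Q(4)) = 0.0854·log₂(0.0854/0.0854) = 0.00000
  P(5)·log₂(P(5)/Q(5)) = 0.1697·log₂(0.1697/0.0428) = 0.33725

D_KL(P||Q) = -0.08506 + 0.00000 + 0.00000 + 0.00000 + 0.33725 = 0.25219 ≈ 0.2522 bits

D_KL(Q||P) = Σ Q(x) log₂(Q(x)/P(x))

Computing term by term:
  Q(1)·log₂(Q(1)/P(1)) = 0.1697·log₂(0.1697/0.0428) = 0.33725
  Q(2)·log₂(Q(2)/P(2)) = 0.4818·log₂(0.4818/0.4818) = 0.00000
  Q(3)·log₂(Q(3)/P(3)) = 0.2203·log₂(0.2203/0.2203) = 0.00000
  Q(4)·log₂(Q(4)/P(4)) = 0.0854·log₂(0.0854/0.0854) = 0.00000
  Q(5)·log₂(Q(5)/P(5)) = 0.0428·log₂(0.0428/0.1697) = -0.08506

D_KL(Q||P) = 0.33725 + 0.00000 + 0.00000 + 0.00000 - 0.08506 = 0.25219 ≈ 0.2522 bits

These ARE equal here. Q is P with outcomes relabeled (Q(1) = P(5), Q(5) = P(1)) by a relabeling that is its own inverse, so the two sums contain exactly the same terms in a different order. This is a special case — KL divergence is not symmetric in general: D_KL(P||Q) ≠ D_KL(Q||P) for most P, Q.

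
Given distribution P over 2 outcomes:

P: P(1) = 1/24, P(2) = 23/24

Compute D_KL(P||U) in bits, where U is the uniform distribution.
0.7501 bits

U(i) = 1/2 for all i

D_KL(P||U) = Σ P(x) log₂(P(x) / (1/2))
           = Σ P(x) log₂(P(x)) + log₂(2)
           = log₂(2) - H(P)

H(P) = -Σ P(x) log₂(P(x)):
  -P(1)·log₂(P(1)) = -(1/24)·log₂(1/24) = 0.19104
  -P(2)·log₂(P(2)) = -(23/24)·log₂(23/24) = 0.05884
H(P) = 0.19104 + 0.05884 = 0.24988 bits

log₂(2) = 1.00000 bits

D_KL(P||U) = 1.00000 - 0.24988 = 0.75012 ≈ 0.7501 bits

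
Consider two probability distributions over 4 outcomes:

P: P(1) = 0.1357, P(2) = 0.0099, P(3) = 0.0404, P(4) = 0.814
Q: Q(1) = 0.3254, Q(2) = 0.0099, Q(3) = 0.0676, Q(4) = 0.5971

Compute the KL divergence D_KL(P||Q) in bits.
0.1627 bits

D_KL(P||Q) = Σ P(x) log₂(P(x)/Q(x))

Computing term by term:
  P(1)·log₂(P(1)/Q(1)) = 0.1357·log₂(0.1357/0.3254) = -0.17123
  P(2)·log₂(P(2)/Q(2)) = 0.0099·log₂(0.0099/0.0099) = 0.00000
  P(3)·log₂(P(3)/Q(3)) = 0.0404·log₂(0.0404/0.0676) = -0.03000
  P(4)·log₂(P(4)/Q(4)) = 0.814·log₂(0.814/0.5971) = 0.36390

D_KL(P||Q) = -0.17123 + 0.00000 - 0.03000 + 0.36390 = 0.16267 ≈ 0.1627 bits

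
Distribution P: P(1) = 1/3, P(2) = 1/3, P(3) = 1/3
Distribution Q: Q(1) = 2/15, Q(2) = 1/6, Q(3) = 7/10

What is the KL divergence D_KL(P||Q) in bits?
0.4172 bits

D_KL(P||Q) = Σ P(x) log₂(P(x)/Q(x))

Computing term by term:
  P(1)·log₂(P(1)/Q(1)) = (1/3)·log₂((1/3)/(2/15)) = 0.44064
  P(2)·log₂(P(2)/Q(2)) = (1/3)·log₂((1/3)/(1/6)) = 0.33333
  P(3)·log₂(P(3)/Q(3)) = (1/3)·log₂((1/3)/(7/10)) = -0.35680

D_KL(P||Q) = 0.44064 + 0.33333 - 0.35680 = 0.41717 ≈ 0.4172 bits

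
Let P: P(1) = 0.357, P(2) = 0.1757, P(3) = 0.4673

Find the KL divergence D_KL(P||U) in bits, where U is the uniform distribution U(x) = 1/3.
0.1008 bits

U(i) = 1/3 for all i

D_KL(P||U) = Σ P(x) log₂(P(x) / (1/3))
           = Σ P(x) log₂(P(x)) + log₂(3)
           = log₂(3) - H(P)

H(P) = -Σ P(x) log₂(P(x)):
  -P(1)·log₂(P(1)) = -(0.357)·log₂(0.357) = 0.53050
  -P(2)·log₂(P(2)) = -(0.1757)·log₂(0.1757) = 0.44080
  -P(3)·log₂(P(3)) = -(0.4673)·log₂(0.4673) = 0.51290
H(P) = 0.53050 + 0.44080 + 0.51290 = 1.48420 bits

log₂(3) = 1.58496 bits

D_KL(P||U) = 1.58496 - 1.48420 = 0.10076 ≈ 0.1008 bits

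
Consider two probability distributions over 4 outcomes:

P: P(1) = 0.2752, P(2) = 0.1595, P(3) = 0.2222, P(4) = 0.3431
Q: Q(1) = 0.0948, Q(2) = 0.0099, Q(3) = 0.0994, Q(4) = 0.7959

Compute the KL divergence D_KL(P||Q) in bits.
0.9041 bits

D_KL(P||Q) = Σ P(x) log₂(P(x)/Q(x))

Computing term by term:
  P(1)·log₂(P(1)/Q(1)) = 0.2752·log₂(0.2752/0.0948) = 0.42313
  P(2)·log₂(P(2)/Q(2)) = 0.1595·log₂(0.1595/0.0099) = 0.63959
  P(3)·log₂(P(3)/Q(3)) = 0.2222·log₂(0.2222/0.0994) = 0.25787
  P(4)·log₂(P(4)/Q(4)) = 0.3431·log₂(0.3431/0.7959) = -0.41651

D_KL(P||Q) = 0.42313 + 0.63959 + 0.25787 - 0.41651 = 0.90408 ≈ 0.9041 bits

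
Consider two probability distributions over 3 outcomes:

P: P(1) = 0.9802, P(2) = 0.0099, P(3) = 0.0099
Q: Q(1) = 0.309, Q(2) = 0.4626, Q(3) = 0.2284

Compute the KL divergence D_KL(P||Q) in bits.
1.5328 bits

D_KL(P||Q) = Σ P(x) log₂(P(x)/Q(x))

Computing term by term:
  P(1)·log₂(P(1)/Q(1)) = 0.9802·log₂(0.9802/0.309) = 1.63249
  P(2)·log₂(P(2)/Q(2)) = 0.0099·log₂(0.0099/0.4626) = -0.05491
  P(3)·log₂(P(3)/Q(3)) = 0.0099·log₂(0.0099/0.2284) = -0.04483

D_KL(P||Q) = 1.63249 - 0.05491 - 0.04483 = 1.53275 ≈ 1.5328 bits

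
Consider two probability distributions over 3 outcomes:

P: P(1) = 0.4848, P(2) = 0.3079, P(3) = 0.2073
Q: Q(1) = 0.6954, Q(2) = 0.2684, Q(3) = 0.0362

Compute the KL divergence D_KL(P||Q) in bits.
0.3306 bits

D_KL(P||Q) = Σ P(x) log₂(P(x)/Q(x))

Computing term by term:
  P(1)·log₂(P(1)/Q(1)) = 0.4848·log₂(0.4848/0.6954) = -0.25232
  P(2)·log₂(P(2)/Q(2)) = 0.3079·log₂(0.3079/0.2684) = 0.06099
  P(3)·log₂(P(3)/Q(3)) = 0.2073·log₂(0.2073/0.0362) = 0.52191

D_KL(P||Q) = -0.25232 + 0.06099 + 0.52191 = 0.33058 ≈ 0.3306 bits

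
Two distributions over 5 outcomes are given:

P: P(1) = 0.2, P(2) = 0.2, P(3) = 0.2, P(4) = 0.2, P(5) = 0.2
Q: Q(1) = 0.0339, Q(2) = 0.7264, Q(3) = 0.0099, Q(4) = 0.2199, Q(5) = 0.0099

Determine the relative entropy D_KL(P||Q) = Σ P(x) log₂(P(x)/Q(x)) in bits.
1.8472 bits

D_KL(P||Q) = Σ P(x) log₂(P(x)/Q(x))

Computing term by term:
  P(1)·log₂(P(1)/Q(1)) = 0.2·log₂(0.2/0.0339) = 0.51213
  P(2)·log₂(P(2)/Q(2)) = 0.2·log₂(0.2/0.7264) = -0.37215
  P(3)·log₂(P(3)/Q(3)) = 0.2·log₂(0.2/0.0099) = 0.86729
  P(4)·log₂(P(4)/Q(4)) = 0.2·log₂(0.2/0.2199) = -0.02737
  P(5)·log₂(P(5)/Q(5)) = 0.2·log₂(0.2/0.0099) = 0.86729

D_KL(P||Q) = 0.51213 - 0.37215 + 0.86729 - 0.02737 + 0.86729 = 1.84719 ≈ 1.8472 bits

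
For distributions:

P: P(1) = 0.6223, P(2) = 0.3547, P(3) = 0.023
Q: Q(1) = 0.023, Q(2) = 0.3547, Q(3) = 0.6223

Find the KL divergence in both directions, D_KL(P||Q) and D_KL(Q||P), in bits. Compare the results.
D_KL(P||Q) = 2.8514 bits, D_KL(Q||P) = 2.8514 bits. The two directions give exactly the same value for this pair.

D_KL(P||Q) = Σ P(x) log₂(P(x)/Q(x))

Computing term by term:
  P(1)·log₂(P(1)/Q(1)) = 0.6223·log₂(0.6223/0.023) = 2.96084
  P(2)·log₂(P(2)/Q(2)) = 0.3547·log₂(0.3547/0.3547) = 0.00000
  P(3)·log₂(P(3)/Q(3)) = 0.023·log₂(0.023/0.6223) = -0.10943

D_KL(P||Q) = 2.96084 + 0.00000 - 0.10943 = 2.85141 ≈ 2.8514 bits

D_KL(Q||P) = Σ Q(x) log₂(Q(x)/P(x))

Computing term by term:
  Q(1)·log₂(Q(1)/P(1)) = 0.023·log₂(0.023/0.6223) = -0.10943
  Q(2)·log₂(Q(2)/P(2)) = 0.3547·log₂(0.3547/0.3547) = 0.00000
  Q(3)·log₂(Q(3)/P(3)) = 0.6223·log₂(0.6223/0.023) = 2.96084

D_KL(Q||P) = -0.10943 + 0.00000 + 2.96084 = 2.85141 ≈ 2.8514 bits

These ARE equal here. Q is P with outcomes relabeled (Q(1) = P(3), Q(3) = P(1)) by a relabeling that is its own inverse, so the two sums contain exactly the same terms in a different order. This is a special case — KL divergence is not symmetric in general: D_KL(P||Q) ≠ D_KL(Q||P) for most P, Q.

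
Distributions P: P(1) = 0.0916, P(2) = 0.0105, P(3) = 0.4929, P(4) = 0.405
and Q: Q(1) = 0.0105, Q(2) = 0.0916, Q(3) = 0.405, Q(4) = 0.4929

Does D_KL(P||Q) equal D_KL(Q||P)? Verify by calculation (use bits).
D_KL(P||Q) = 0.2783 bits, D_KL(Q||P) = 0.2783 bits. Yes — for this pair D_KL(P||Q) = D_KL(Q||P).

D_KL(P||Q) = Σ P(x) log₂(P(x)/Q(x))

Computing term by term:
  P(1)·log₂(P(1)/Q(1)) = 0.0916·log₂(0.0916/0.0105) = 0.28625
  P(2)·log₂(P(2)/Q(2)) = 0.0105·log₂(0.0105/0.0916) = -0.03281
  P(3)·log₂(P(3)/Q(3)) = 0.4929·log₂(0.4929/0.405) = 0.13967
  P(4)·log₂(P(4)/Q(4)) = 0.405·log₂(0.405/0.4929) = -0.11477

D_KL(P||Q) = 0.28625 - 0.03281 + 0.13967 - 0.11477 = 0.27834 ≈ 0.2783 bits

D_KL(Q||P) = Σ Q(x) log₂(Q(x)/P(x))

Computing term by term:
  Q(1)·log₂(Q(1)/P(1)) = 0.0105·log₂(0.0105/0.0916) = -0.03281
  Q(2)·log₂(Q(2)/P(2)) = 0.0916·log₂(0.0916/0.0105) = 0.28625
  Q(3)·log₂(Q(3)/P(3)) = 0.405·log₂(0.405/0.4929) = -0.11477
  Q(4)·log₂(Q(4)/P(4)) = 0.4929·log₂(0.4929/0.405) = 0.13967

D_KL(Q||P) = -0.03281 + 0.28625 - 0.11477 + 0.13967 = 0.27834 ≈ 0.2783 bits

These ARE equal here. Q is P with outcomes relabeled (Q(1) = P(2), Q(2) = P(1), Q(3) = P(4), Q(4) = P(3)) by a relabeling that is its own inverse, so the two sums contain exactly the same terms in a different order. This is a special case — KL divergence is not symmetric in general: D_KL(P||Q) ≠ D_KL(Q||P) for most P, Q.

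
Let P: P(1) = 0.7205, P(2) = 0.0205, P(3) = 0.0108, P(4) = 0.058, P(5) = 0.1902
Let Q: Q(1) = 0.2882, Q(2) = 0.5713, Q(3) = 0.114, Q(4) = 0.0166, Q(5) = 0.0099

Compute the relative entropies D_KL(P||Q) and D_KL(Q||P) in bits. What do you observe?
D_KL(P||Q) = 1.7330 bits, D_KL(Q||P) = 2.6770 bits. The two directions give different values (D_KL(Q||P) exceeds D_KL(P||Q) by 0.9440 bits): KL divergence is asymmetric.

D_KL(P||Q) = Σ P(x) log₂(P(x)/Q(x))

Computing term by term:
  P(1)·log₂(P(1)/Q(1)) = 0.7205·log₂(0.7205/0.2882) = 0.95245
  P(2)·log₂(P(2)/Q(2)) = 0.0205·log₂(0.0205/0.5713) = -0.09841
  P(3)·log₂(P(3)/Q(3)) = 0.0108·log₂(0.0108/0.114) = -0.03672
  P(4)·log₂(P(4)/Q(4)) = 0.058·log₂(0.058/0.0166) = 0.10468
  P(5)·log₂(P(5)/Q(5)) = 0.1902·log₂(0.1902/0.0099) = 0.81100

D_KL(P||Q) = 0.95245 - 0.09841 - 0.03672 + 0.10468 + 0.81100 = 1.73300 ≈ 1.7330 bits

D_KL(Q||P) = Σ Q(x) log₂(Q(x)/P(x))

Computing term by term:
  Q(1)·log₂(Q(1)/P(1)) = 0.2882·log₂(0.2882/0.7205) = -0.38098
  Q(2)·log₂(Q(2)/P(2)) = 0.5713·log₂(0.5713/0.0205) = 2.74256
  Q(3)·log₂(Q(3)/P(3)) = 0.114·log₂(0.114/0.0108) = 0.38759
  Q(4)·log₂(Q(4)/P(4)) = 0.0166·log₂(0.0166/0.058) = -0.02996
  Q(5)·log₂(Q(5)/P(5)) = 0.0099·log₂(0.0099/0.1902) = -0.04221

D_KL(Q||P) = -0.38098 + 2.74256 + 0.38759 - 0.02996 - 0.04221 = 2.67700 ≈ 2.6770 bits

These are NOT equal (difference: 0.9440 bits). KL divergence is asymmetric: D_KL(P||Q) ≠ D_KL(Q||P) in general.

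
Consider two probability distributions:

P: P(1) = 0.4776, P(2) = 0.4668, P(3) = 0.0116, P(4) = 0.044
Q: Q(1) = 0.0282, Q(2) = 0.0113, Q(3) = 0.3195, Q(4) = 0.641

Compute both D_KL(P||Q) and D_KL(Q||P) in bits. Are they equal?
D_KL(P||Q) = 4.2300 bits, D_KL(Q||P) = 3.8299 bits. No, they are not equal.

D_KL(P||Q) = Σ P(x) log₂(P(x)/Q(x))

Computing term by term:
  P(1)·log₂(P(1)/Q(1)) = 0.4776·log₂(0.4776/0.0282) = 1.94958
  P(2)·log₂(P(2)/Q(2)) = 0.4668·log₂(0.4668/0.0113) = 2.50597
  P(3)·log₂(P(3)/Q(3)) = 0.0116·log₂(0.0116/0.3195) = -0.05549
  P(4)·log₂(P(4)/Q(4)) = 0.044·log₂(0.044/0.641) = -0.17005

D_KL(P||Q) = 1.94958 + 2.50597 - 0.05549 - 0.17005 = 4.23001 ≈ 4.2300 bits

D_KL(Q||P) = Σ Q(x) log₂(Q(x)/P(x))

Computing term by term:
  Q(1)·log₂(Q(1)/P(1)) = 0.0282·log₂(0.0282/0.4776) = -0.11511
  Q(2)·log₂(Q(2)/P(2)) = 0.0113·log₂(0.0113/0.4668) = -0.06066
  Q(3)·log₂(Q(3)/P(3)) = 0.3195·log₂(0.3195/0.0116) = 1.52837
  Q(4)·log₂(Q(4)/P(4)) = 0.641·log₂(0.641/0.044) = 2.47730

D_KL(Q||P) = -0.11511 - 0.06066 + 1.52837 + 2.47730 = 3.82990 ≈ 3.8299 bits

These are NOT equal (difference: 0.4001 bits). KL divergence is asymmetric: D_KL(P||Q) ≠ D_KL(Q||P) in general.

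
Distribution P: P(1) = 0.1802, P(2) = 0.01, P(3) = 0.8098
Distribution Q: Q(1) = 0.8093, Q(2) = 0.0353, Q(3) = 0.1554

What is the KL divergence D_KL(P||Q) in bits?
1.5199 bits

D_KL(P||Q) = Σ P(x) log₂(P(x)/Q(x))

Computing term by term:
  P(1)·log₂(P(1)/Q(1)) = 0.1802·log₂(0.1802/0.8093) = -0.39051
  P(2)·log₂(P(2)/Q(2)) = 0.01·log₂(0.01/0.0353) = -0.01820
  P(3)·log₂(P(3)/Q(3)) = 0.8098·log₂(0.8098/0.1554) = 1.92860

D_KL(P||Q) = -0.39051 - 0.01820 + 1.92860 = 1.51989 ≈ 1.5199 bits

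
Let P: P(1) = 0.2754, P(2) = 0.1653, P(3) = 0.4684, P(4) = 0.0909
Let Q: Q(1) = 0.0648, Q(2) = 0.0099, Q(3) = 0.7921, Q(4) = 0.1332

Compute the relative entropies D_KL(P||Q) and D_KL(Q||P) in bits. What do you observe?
D_KL(P||Q) = 0.8411 bits, D_KL(Q||P) = 0.4983 bits. The two directions give different values (D_KL(P||Q) exceeds D_KL(Q||P) by 0.3428 bits): KL divergence is asymmetric.

D_KL(P||Q) = Σ P(x) log₂(P(x)/Q(x))

Computing term by term:
  P(1)·log₂(P(1)/Q(1)) = 0.2754·log₂(0.2754/0.0648) = 0.57489
  P(2)·log₂(P(2)/Q(2)) = 0.1653·log₂(0.1653/0.0099) = 0.67137
  P(3)·log₂(P(3)/Q(3)) = 0.4684·log₂(0.4684/0.7921) = -0.35502
  P(4)·log₂(P(4)/Q(4)) = 0.0909·log₂(0.0909/0.1332) = -0.05011

D_KL(P||Q) = 0.57489 + 0.67137 - 0.35502 - 0.05011 = 0.84113 ≈ 0.8411 bits

D_KL(Q||P) = Σ Q(x) log₂(Q(x)/P(x))

Computing term by term:
  Q(1)·log₂(Q(1)/P(1)) = 0.0648·log₂(0.0648/0.2754) = -0.13527
  Q(2)·log₂(Q(2)/P(2)) = 0.0099·log₂(0.0099/0.1653) = -0.04021
  Q(3)·log₂(Q(3)/P(3)) = 0.7921·log₂(0.7921/0.4684) = 0.60037
  Q(4)·log₂(Q(4)/P(4)) = 0.1332·log₂(0.1332/0.0909) = 0.07343

D_KL(Q||P) = -0.13527 - 0.04021 + 0.60037 + 0.07343 = 0.49832 ≈ 0.4983 bits

These are NOT equal (difference: 0.3428 bits). KL divergence is asymmetric: D_KL(P||Q) ≠ D_KL(Q||P) in general.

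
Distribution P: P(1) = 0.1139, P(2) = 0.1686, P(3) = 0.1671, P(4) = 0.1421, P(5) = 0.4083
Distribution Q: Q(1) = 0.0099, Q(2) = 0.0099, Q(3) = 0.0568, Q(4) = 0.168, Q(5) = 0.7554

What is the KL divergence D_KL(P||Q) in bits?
0.9544 bits

D_KL(P||Q) = Σ P(x) log₂(P(x)/Q(x))

Computing term by term:
  P(1)·log₂(P(1)/Q(1)) = 0.1139·log₂(0.1139/0.0099) = 0.40141
  P(2)·log₂(P(2)/Q(2)) = 0.1686·log₂(0.1686/0.0099) = 0.68958
  P(3)·log₂(P(3)/Q(3)) = 0.1671·log₂(0.1671/0.0568) = 0.26013
  P(4)·log₂(P(4)/Q(4)) = 0.1421·log₂(0.1421/0.168) = -0.03432
  P(5)·log₂(P(5)/Q(5)) = 0.4083·log₂(0.4083/0.7554) = -0.36241

D_KL(P||Q) = 0.40141 + 0.68958 + 0.26013 - 0.03432 - 0.36241 = 0.95439 ≈ 0.9544 bits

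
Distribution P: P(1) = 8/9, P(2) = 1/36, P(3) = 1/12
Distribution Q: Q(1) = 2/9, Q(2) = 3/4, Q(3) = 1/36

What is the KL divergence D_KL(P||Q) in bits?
1.7778 bits

D_KL(P||Q) = Σ P(x) log₂(P(x)/Q(x))

Computing term by term:
  P(1)·log₂(P(1)/Q(1)) = (8/9)·log₂((8/9)/(2/9)) = 1.77778
  P(2)·log₂(P(2)/Q(2)) = (1/36)·log₂((1/36)/(3/4)) = -0.13208
  P(3)·log₂(P(3)/Q(3)) = (1/12)·log₂((1/12)/(1/36)) = 0.13208

D_KL(P||Q) = 1.77778 - 0.13208 + 0.13208 = 1.77778 ≈ 1.7778 bits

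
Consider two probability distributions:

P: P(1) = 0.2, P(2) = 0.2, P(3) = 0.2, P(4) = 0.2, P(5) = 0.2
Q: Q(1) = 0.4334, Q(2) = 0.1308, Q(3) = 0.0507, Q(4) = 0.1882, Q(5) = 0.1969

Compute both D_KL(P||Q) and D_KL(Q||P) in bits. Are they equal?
D_KL(P||Q) = 0.3174 bits, D_KL(Q||P) = 0.2821 bits. No, they are not equal.

D_KL(P||Q) = Σ P(x) log₂(P(x)/Q(x))

Computing term by term:
  P(1)·log₂(P(1)/Q(1)) = 0.2·log₂(0.2/0.4334) = -0.22314
  P(2)·log₂(P(2)/Q(2)) = 0.2·log₂(0.2/0.1308) = 0.12253
  P(3)·log₂(P(3)/Q(3)) = 0.2·log₂(0.2/0.0507) = 0.39599
  P(4)·log₂(P(4)/Q(4)) = 0.2·log₂(0.2/0.1882) = 0.01755
  P(5)·log₂(P(5)/Q(5)) = 0.2·log₂(0.2/0.1969) = 0.00451

D_KL(P||Q) = -0.22314 + 0.12253 + 0.39599 + 0.01755 + 0.00451 = 0.31744 ≈ 0.3174 bits

D_KL(Q||P) = Σ Q(x) log₂(Q(x)/P(x))

Computing term by term:
  Q(1)·log₂(Q(1)/P(1)) = 0.4334·log₂(0.4334/0.2) = 0.48354
  Q(2)·log₂(Q(2)/P(2)) = 0.1308·log₂(0.1308/0.2) = -0.08013
  Q(3)·log₂(Q(3)/P(3)) = 0.0507·log₂(0.0507/0.2) = -0.10038
  Q(4)·log₂(Q(4)/P(4)) = 0.1882·log₂(0.1882/0.2) = -0.01651
  Q(5)·log₂(Q(5)/P(5)) = 0.1969·log₂(0.1969/0.2) = -0.00444

D_KL(Q||P) = 0.48354 - 0.08013 - 0.10038 - 0.01651 - 0.00444 = 0.28208 ≈ 0.2821 bits

These are NOT equal (difference: 0.0353 bits). KL divergence is asymmetric: D_KL(P||Q) ≠ D_KL(Q||P) in general.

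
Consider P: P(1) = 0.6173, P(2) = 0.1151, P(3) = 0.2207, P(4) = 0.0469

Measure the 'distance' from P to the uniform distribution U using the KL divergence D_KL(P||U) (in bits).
0.5233 bits

U(i) = 1/4 for all i

D_KL(P||U) = Σ P(x) log₂(P(x) / (1/4))
           = Σ P(x) log₂(P(x)) + log₂(4)
           = log₂(4) - H(P)

H(P) = -Σ P(x) log₂(P(x)):
  -P(1)·log₂(P(1)) = -(0.6173)·log₂(0.6173) = 0.42961
  -P(2)·log₂(P(2)) = -(0.1151)·log₂(0.1151) = 0.35900
  -P(3)·log₂(P(3)) = -(0.2207)·log₂(0.2207) = 0.48109
  -P(4)·log₂(P(4)) = -(0.0469)·log₂(0.0469) = 0.20703
H(P) = 0.42961 + 0.35900 + 0.48109 + 0.20703 = 1.47673 bits

log₂(4) = 2.00000 bits

D_KL(P||U) = 2.00000 - 1.47673 = 0.52327 ≈ 0.5233 bits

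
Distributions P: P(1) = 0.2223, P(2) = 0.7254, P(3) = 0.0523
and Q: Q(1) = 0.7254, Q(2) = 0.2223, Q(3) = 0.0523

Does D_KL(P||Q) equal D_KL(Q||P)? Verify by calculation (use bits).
D_KL(P||Q) = 0.8584 bits, D_KL(Q||P) = 0.8584 bits. Yes — for this pair D_KL(P||Q) = D_KL(Q||P).

D_KL(P||Q) = Σ P(x) log₂(P(x)/Q(x))

Computing term by term:
  P(1)·log₂(P(1)/Q(1)) = 0.2223·log₂(0.2223/0.7254) = -0.37930
  P(2)·log₂(P(2)/Q(2)) = 0.7254·log₂(0.7254/0.2223) = 1.23773
  P(3)·log₂(P(3)/Q(3)) = 0.0523·log₂(0.0523/0.0523) = 0.00000

D_KL(P||Q) = -0.37930 + 1.23773 + 0.00000 = 0.85843 ≈ 0.8584 bits

D_KL(Q||P) = Σ Q(x) log₂(Q(x)/P(x))

Computing term by term:
  Q(1)·log₂(Q(1)/P(1)) = 0.7254·log₂(0.7254/0.2223) = 1.23773
  Q(2)·log₂(Q(2)/P(2)) = 0.2223·log₂(0.2223/0.7254) = -0.37930
  Q(3)·log₂(Q(3)/P(3)) = 0.0523·log₂(0.0523/0.0523) = 0.00000

D_KL(Q||P) = 1.23773 - 0.37930 + 0.00000 = 0.85843 ≈ 0.8584 bits

These ARE equal here. Q is P with outcomes relabeled (Q(1) = P(2), Q(2) = P(1)) by a relabeling that is its own inverse, so the two sums contain exactly the same terms in a different order. This is a special case — KL divergence is not symmetric in general: D_KL(P||Q) ≠ D_KL(Q||P) for most P, Q.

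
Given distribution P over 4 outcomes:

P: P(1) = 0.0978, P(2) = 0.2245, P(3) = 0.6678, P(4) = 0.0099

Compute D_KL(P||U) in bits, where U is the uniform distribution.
0.7332 bits

U(i) = 1/4 for all i

D_KL(P||U) = Σ P(x) log₂(P(x) / (1/4))
           = Σ P(x) log₂(P(x)) + log₂(4)
           = log₂(4) - H(P)

H(P) = -Σ P(x) log₂(P(x)):
  -P(1)·log₂(P(1)) = -(0.0978)·log₂(0.0978) = 0.32802
  -P(2)·log₂(P(2)) = -(0.2245)·log₂(0.2245) = 0.48385
  -P(3)·log₂(P(3)) = -(0.6678)·log₂(0.6678) = 0.38900
  -P(4)·log₂(P(4)) = -(0.0099)·log₂(0.0099) = 0.06592
H(P) = 0.32802 + 0.48385 + 0.38900 + 0.06592 = 1.26679 bits

log₂(4) = 2.00000 bits

D_KL(P||U) = 2.00000 - 1.26679 = 0.73321 ≈ 0.7332 bits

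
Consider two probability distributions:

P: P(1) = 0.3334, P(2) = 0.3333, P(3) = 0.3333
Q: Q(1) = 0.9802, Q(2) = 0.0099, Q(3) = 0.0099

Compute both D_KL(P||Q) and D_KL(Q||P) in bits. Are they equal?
D_KL(P||Q) = 2.8631 bits, D_KL(Q||P) = 1.4246 bits. No, they are not equal.

D_KL(P||Q) = Σ P(x) log₂(P(x)/Q(x))

Computing term by term:
  P(1)·log₂(P(1)/Q(1)) = 0.3334·log₂(0.3334/0.9802) = -0.51871
  P(2)·log₂(P(2)/Q(2)) = 0.3333·log₂(0.3333/0.0099) = 1.69091
  P(3)·log₂(P(3)/Q(3)) = 0.3333·log₂(0.3333/0.0099) = 1.69091

D_KL(P||Q) = -0.51871 + 1.69091 + 1.69091 = 2.86311 ≈ 2.8631 bits

D_KL(Q||P) = Σ Q(x) log₂(Q(x)/P(x))

Computing term by term:
  Q(1)·log₂(Q(1)/P(1)) = 0.9802·log₂(0.9802/0.3334) = 1.52502
  Q(2)·log₂(Q(2)/P(2)) = 0.0099·log₂(0.0099/0.3333) = -0.05023
  Q(3)·log₂(Q(3)/P(3)) = 0.0099·log₂(0.0099/0.3333) = -0.05023

D_KL(Q||P) = 1.52502 - 0.05023 - 0.05023 = 1.42456 ≈ 1.4246 bits

These are NOT equal (difference: 1.4385 bits). KL divergence is asymmetric: D_KL(P||Q) ≠ D_KL(Q||P) in general.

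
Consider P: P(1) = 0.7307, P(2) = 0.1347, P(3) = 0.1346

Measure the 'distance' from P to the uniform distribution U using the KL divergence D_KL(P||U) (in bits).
0.4752 bits

U(i) = 1/3 for all i

D_KL(P||U) = Σ P(x) log₂(P(x) / (1/3))
           = Σ P(x) log₂(P(x)) + log₂(3)
           = log₂(3) - H(P)

H(P) = -Σ P(x) log₂(P(x)):
  -P(1)·log₂(P(1)) = -(0.7307)·log₂(0.7307) = 0.33075
  -P(2)·log₂(P(2)) = -(0.1347)·log₂(0.1347) = 0.38958
  -P(3)·log₂(P(3)) = -(0.1346)·log₂(0.1346) = 0.38943
H(P) = 0.33075 + 0.38958 + 0.38943 = 1.10976 bits

log₂(3) = 1.58496 bits

D_KL(P||U) = 1.58496 - 1.10976 = 0.47520 ≈ 0.4752 bits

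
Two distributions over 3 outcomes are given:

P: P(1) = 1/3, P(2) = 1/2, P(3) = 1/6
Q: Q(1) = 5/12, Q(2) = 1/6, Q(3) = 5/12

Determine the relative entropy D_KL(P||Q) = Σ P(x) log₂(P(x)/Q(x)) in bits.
0.4649 bits

D_KL(P||Q) = Σ P(x) log₂(P(x)/Q(x))

Computing term by term:
  P(1)·log₂(P(1)/Q(1)) = (1/3)·log₂((1/3)/(5/12)) = -0.10731
  P(2)·log₂(P(2)/Q(2)) = (1/2)·log₂((1/2)/(1/6)) = 0.79248
  P(3)·log₂(P(3)/Q(3)) = (1/6)·log₂((1/6)/(5/12)) = -0.22032

D_KL(P||Q) = -0.10731 + 0.79248 - 0.22032 = 0.46485 ≈ 0.4649 bits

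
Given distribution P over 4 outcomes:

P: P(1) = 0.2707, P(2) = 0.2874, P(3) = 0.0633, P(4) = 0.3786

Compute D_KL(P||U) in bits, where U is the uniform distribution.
0.1901 bits

U(i) = 1/4 for all i

D_KL(P||U) = Σ P(x) log₂(P(x) / (1/4))
           = Σ P(x) log₂(P(x)) + log₂(4)
           = log₂(4) - H(P)

H(P) = -Σ P(x) log₂(P(x)):
  -P(1)·log₂(P(1)) = -(0.2707)·log₂(0.2707) = 0.51033
  -P(2)·log₂(P(2)) = -(0.2874)·log₂(0.2874) = 0.51699
  -P(3)·log₂(P(3)) = -(0.0633)·log₂(0.0633) = 0.25204
  -P(4)·log₂(P(4)) = -(0.3786)·log₂(0.3786) = 0.53051
H(P) = 0.51033 + 0.51699 + 0.25204 + 0.53051 = 1.80987 bits

log₂(4) = 2.00000 bits

D_KL(P||U) = 2.00000 - 1.80987 = 0.19013 ≈ 0.1901 bits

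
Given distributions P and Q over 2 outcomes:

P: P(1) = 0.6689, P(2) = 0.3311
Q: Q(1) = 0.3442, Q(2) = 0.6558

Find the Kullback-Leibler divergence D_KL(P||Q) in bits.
0.3147 bits

D_KL(P||Q) = Σ P(x) log₂(P(x)/Q(x))

Computing term by term:
  P(1)·log₂(P(1)/Q(1)) = 0.6689·log₂(0.6689/0.3442) = 0.64117
  P(2)·log₂(P(2)/Q(2)) = 0.3311·log₂(0.3311/0.6558) = -0.32646

D_KL(P||Q) = 0.64117 - 0.32646 = 0.31471 ≈ 0.3147 bits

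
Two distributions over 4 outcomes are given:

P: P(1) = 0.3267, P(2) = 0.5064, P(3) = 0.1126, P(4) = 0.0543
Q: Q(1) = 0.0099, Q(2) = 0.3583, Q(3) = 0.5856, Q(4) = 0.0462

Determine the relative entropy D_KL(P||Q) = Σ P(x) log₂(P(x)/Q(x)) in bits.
1.6456 bits

D_KL(P||Q) = Σ P(x) log₂(P(x)/Q(x))

Computing term by term:
  P(1)·log₂(P(1)/Q(1)) = 0.3267·log₂(0.3267/0.0099) = 1.64800
  P(2)·log₂(P(2)/Q(2)) = 0.5064·log₂(0.5064/0.3583) = 0.25275
  P(3)·log₂(P(3)/Q(3)) = 0.1126·log₂(0.1126/0.5856) = -0.26784
  P(4)·log₂(P(4)/Q(4)) = 0.0543·log₂(0.0543/0.0462) = 0.01266

D_KL(P||Q) = 1.64800 + 0.25275 - 0.26784 + 0.01266 = 1.64557 ≈ 1.6456 bits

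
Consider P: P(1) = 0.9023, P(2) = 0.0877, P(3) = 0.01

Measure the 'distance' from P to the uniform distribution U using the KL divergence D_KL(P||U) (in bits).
1.0768 bits

U(i) = 1/3 for all i

D_KL(P||U) = Σ P(x) log₂(P(x) / (1/3))
           = Σ P(x) log₂(P(x)) + log₂(3)
           = log₂(3) - H(P)

H(P) = -Σ P(x) log₂(P(x)):
  -P(1)·log₂(P(1)) = -(0.9023)·log₂(0.9023) = 0.13383
  -P(2)·log₂(P(2)) = -(0.0877)·log₂(0.0877) = 0.30794
  -P(3)·log₂(P(3)) = -(0.01)·log₂(0.01) = 0.06644
H(P) = 0.13383 + 0.30794 + 0.06644 = 0.50821 bits

log₂(3) = 1.58496 bits

D_KL(P||U) = 1.58496 - 0.50821 = 1.07675 ≈ 1.0768 bits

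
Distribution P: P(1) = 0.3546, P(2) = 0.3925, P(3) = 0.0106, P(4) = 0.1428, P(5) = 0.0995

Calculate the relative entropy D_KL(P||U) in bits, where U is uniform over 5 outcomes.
0.4602 bits

U(i) = 1/5 for all i

D_KL(P||U) = Σ P(x) log₂(P(x) / (1/5))
           = Σ P(x) log₂(P(x)) + log₂(5)
           = log₂(5) - H(P)

H(P) = -Σ P(x) log₂(P(x)):
  -P(1)·log₂(P(1)) = -(0.3546)·log₂(0.3546) = 0.53039
  -P(2)·log₂(P(2)) = -(0.3925)·log₂(0.3925) = 0.52957
  -P(3)·log₂(P(3)) = -(0.0106)·log₂(0.0106) = 0.06953
  -P(4)·log₂(P(4)) = -(0.1428)·log₂(0.1428) = 0.40097
  -P(5)·log₂(P(5)) = -(0.0995)·log₂(0.0995) = 0.33125
H(P) = 0.53039 + 0.52957 + 0.06953 + 0.40097 + 0.33125 = 1.86171 bits

log₂(5) = 2.32193 bits

D_KL(P||U) = 2.32193 - 1.86171 = 0.46022 ≈ 0.4602 bits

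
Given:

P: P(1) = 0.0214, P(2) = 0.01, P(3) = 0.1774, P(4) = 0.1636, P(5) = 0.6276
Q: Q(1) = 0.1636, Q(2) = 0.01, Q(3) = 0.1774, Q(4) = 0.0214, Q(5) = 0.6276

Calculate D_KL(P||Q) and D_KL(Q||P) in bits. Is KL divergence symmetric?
D_KL(P||Q) = 0.4173 bits, D_KL(Q||P) = 0.4173 bits. The two values coincide for this particular pair, but no — KL divergence is not symmetric in general.

D_KL(P||Q) = Σ P(x) log₂(P(x)/Q(x))

Computing term by term:
  P(1)·log₂(P(1)/Q(1)) = 0.0214·log₂(0.0214/0.1636) = -0.06280
  P(2)·log₂(P(2)/Q(2)) = 0.01·log₂(0.01/0.01) = 0.00000
  P(3)·log₂(P(3)/Q(3)) = 0.1774·log₂(0.1774/0.1774) = 0.00000
  P(4)·log₂(P(4)/Q(4)) = 0.1636·log₂(0.1636/0.0214) = 0.48008
  P(5)·log₂(P(5)/Q(5)) = 0.6276·log₂(0.6276/0.6276) = 0.00000

D_KL(P||Q) = -0.06280 + 0.00000 + 0.00000 + 0.48008 + 0.00000 = 0.41728 ≈ 0.4173 bits

D_KL(Q||P) = Σ Q(x) log₂(Q(x)/P(x))

Computing term by term:
  Q(1)·log₂(Q(1)/P(1)) = 0.1636·log₂(0.1636/0.0214) = 0.48008
  Q(2)·log₂(Q(2)/P(2)) = 0.01·log₂(0.01/0.01) = 0.00000
  Q(3)·log₂(Q(3)/P(3)) = 0.1774·log₂(0.1774/0.1774) = 0.00000
  Q(4)·log₂(Q(4)/P(4)) = 0.0214·log₂(0.0214/0.1636) = -0.06280
  Q(5)·log₂(Q(5)/P(5)) = 0.6276·log₂(0.6276/0.6276) = 0.00000

D_KL(Q||P) = 0.48008 + 0.00000 + 0.00000 - 0.06280 + 0.00000 = 0.41728 ≈ 0.4173 bits

These ARE equal here. Q is P with outcomes relabeled (Q(1) = P(4), Q(4) = P(1)) by a relabeling that is its own inverse, so the two sums contain exactly the same terms in a different order. This is a special case — KL divergence is not symmetric in general: D_KL(P||Q) ≠ D_KL(Q||P) for most P, Q.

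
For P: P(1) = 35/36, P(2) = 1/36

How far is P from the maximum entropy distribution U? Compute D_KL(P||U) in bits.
0.8169 bits

U(i) = 1/2 for all i

D_KL(P||U) = Σ P(x) log₂(P(x) / (1/2))
           = Σ P(x) log₂(P(x)) + log₂(2)
           = log₂(2) - H(P)

H(P) = -Σ P(x) log₂(P(x)):
  -P(1)·log₂(P(1)) = -(35/36)·log₂(35/36) = 0.03951
  -P(2)·log₂(P(2)) = -(1/36)·log₂(1/36) = 0.14361
H(P) = 0.03951 + 0.14361 = 0.18312 bits

log₂(2) = 1.00000 bits

D_KL(P||U) = 1.00000 - 0.18312 = 0.81688 ≈ 0.8169 bits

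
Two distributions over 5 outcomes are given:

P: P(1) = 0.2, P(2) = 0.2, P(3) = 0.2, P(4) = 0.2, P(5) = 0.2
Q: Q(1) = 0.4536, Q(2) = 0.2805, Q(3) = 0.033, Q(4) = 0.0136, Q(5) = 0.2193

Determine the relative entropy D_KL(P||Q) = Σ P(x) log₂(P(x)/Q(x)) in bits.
0.9351 bits

D_KL(P||Q) = Σ P(x) log₂(P(x)/Q(x))

Computing term by term:
  P(1)·log₂(P(1)/Q(1)) = 0.2·log₂(0.2/0.4536) = -0.23628
  P(2)·log₂(P(2)/Q(2)) = 0.2·log₂(0.2/0.2805) = -0.09760
  P(3)·log₂(P(3)/Q(3)) = 0.2·log₂(0.2/0.033) = 0.51989
  P(4)·log₂(P(4)/Q(4)) = 0.2·log₂(0.2/0.0136) = 0.77566
  P(5)·log₂(P(5)/Q(5)) = 0.2·log₂(0.2/0.2193) = -0.02658

D_KL(P||Q) = -0.23628 - 0.09760 + 0.51989 + 0.77566 - 0.02658 = 0.93509 ≈ 0.9351 bits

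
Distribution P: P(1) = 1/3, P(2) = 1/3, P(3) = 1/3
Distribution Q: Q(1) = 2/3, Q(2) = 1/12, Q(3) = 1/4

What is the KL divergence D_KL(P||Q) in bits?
0.4717 bits

D_KL(P||Q) = Σ P(x) log₂(P(x)/Q(x))

Computing term by term:
  P(1)·log₂(P(1)/Q(1)) = (1/3)·log₂((1/3)/(2/3)) = -0.33333
  P(2)·log₂(P(2)/Q(2)) = (1/3)·log₂((1/3)/(1/12)) = 0.66667
  P(3)·log₂(P(3)/Q(3)) = (1/3)·log₂((1/3)/(1/4)) = 0.13835

D_KL(P||Q) = -0.33333 + 0.66667 + 0.13835 = 0.47169 ≈ 0.4717 bits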